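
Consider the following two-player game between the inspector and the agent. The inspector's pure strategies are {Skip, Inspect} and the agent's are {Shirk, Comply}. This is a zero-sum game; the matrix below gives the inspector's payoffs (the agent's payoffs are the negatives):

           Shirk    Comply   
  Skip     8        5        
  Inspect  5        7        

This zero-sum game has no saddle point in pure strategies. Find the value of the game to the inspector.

v = 31/5

Set the inspector's expected payoff from Skip equal to that from Inspect:
  the inspector's expected payoff from Skip: q·8 + (1−q)·5 = 3q + 5
  the inspector's expected payoff from Inspect: q·5 + (1−q)·7 = -2q + 7
  3q + 5 = -2q + 7  ⇒  5q = 2  ⇒  q = 2/5.
The value is the inspector's expected payoff against this mix (using Skip): (2/5)·8 + (3/5)·5 = 31/5.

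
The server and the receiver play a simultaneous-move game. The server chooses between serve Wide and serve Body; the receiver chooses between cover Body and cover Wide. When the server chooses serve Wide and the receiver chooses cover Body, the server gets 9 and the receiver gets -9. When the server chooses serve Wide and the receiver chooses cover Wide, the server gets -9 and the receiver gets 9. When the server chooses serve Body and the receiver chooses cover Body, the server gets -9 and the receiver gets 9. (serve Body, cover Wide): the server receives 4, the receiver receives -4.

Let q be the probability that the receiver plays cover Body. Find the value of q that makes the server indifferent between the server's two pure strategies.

q = 13/31

In a mixed equilibrium the server is indifferent between serve Wide and serve Body; this condition fixes q.
  the server's payoff from serve Wide: q·9 + (1−q)·(-9) = 18q - 9
  the server's payoff from serve Body: q·(-9) + (1−q)·4 = -13q + 4
  18q - 9 = -13q + 4  ⇒  31q = 13  ⇒  q = 13/31.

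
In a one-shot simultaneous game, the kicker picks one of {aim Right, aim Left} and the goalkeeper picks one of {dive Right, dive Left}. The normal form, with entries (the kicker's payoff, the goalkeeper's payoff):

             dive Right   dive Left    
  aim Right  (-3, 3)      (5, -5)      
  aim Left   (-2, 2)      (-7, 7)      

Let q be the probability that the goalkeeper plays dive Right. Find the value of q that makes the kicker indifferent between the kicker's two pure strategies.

q = 12/13

In a mixed equilibrium the kicker is indifferent between aim Right and aim Left; this condition fixes q.
  the kicker's expected payoff from aim Right: q·(-3) + (1−q)·5 = -8q + 5
  the kicker's expected payoff from aim Left: q·(-2) + (1−q)·(-7) = 5q - 7
  -8q + 5 = 5q - 7  ⇒  -13q = -12  ⇒  q = 12/13.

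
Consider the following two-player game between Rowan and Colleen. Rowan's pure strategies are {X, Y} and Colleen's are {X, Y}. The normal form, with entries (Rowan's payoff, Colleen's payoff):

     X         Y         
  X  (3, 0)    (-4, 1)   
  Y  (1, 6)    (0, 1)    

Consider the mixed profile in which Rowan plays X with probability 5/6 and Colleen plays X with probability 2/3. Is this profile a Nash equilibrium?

Check Colleen's indifference given Rowan's mix p = 5/6:
  payoff from X = 1; payoff from Y = 1 — equal.
Check Rowan's indifference given Colleen's mix q = 2/3:
  payoff from X = 2/3; payoff from Y = 2/3 — equal.
Both players are indifferent, so neither can profitably deviate.

Yes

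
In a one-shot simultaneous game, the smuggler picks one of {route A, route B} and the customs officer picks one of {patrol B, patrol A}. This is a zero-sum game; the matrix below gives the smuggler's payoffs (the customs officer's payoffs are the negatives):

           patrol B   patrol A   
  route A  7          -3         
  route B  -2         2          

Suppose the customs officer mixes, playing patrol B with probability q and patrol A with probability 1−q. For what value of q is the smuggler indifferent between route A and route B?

In a mixed equilibrium the smuggler is indifferent between route A and route B; this condition fixes q.
  the smuggler's expected payoff from route A: q·7 + (1−q)·(-3) = 10q - 3
  the smuggler's expected payoff from route B: q·(-2) + (1−q)·2 = -4q + 2
  10q - 3 = -4q + 2  ⇒  14q = 5  ⇒  q = 5/14.

q = 5/14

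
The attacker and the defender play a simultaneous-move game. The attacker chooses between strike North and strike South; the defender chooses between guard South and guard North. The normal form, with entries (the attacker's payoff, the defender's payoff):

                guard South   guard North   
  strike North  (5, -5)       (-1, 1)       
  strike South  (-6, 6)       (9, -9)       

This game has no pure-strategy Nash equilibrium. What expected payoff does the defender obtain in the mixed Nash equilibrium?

-13/7

The defender's indifference between guard South and guard North determines the attacker's mixing probability p:
  the defender's payoff from guard South: p·(-5) + (1−p)·6 = -11p + 6
  the defender's payoff from guard North: p·1 + (1−p)·(-9) = 10p - 9
  -11p + 6 = 10p - 9  ⇒  -21p = -15  ⇒  p = 5/7.
At equilibrium the defender is indifferent across columns, so the defender's payoff equals the payoff from guard South: (5/7)·(-5) + (2/7)·6 = -13/7.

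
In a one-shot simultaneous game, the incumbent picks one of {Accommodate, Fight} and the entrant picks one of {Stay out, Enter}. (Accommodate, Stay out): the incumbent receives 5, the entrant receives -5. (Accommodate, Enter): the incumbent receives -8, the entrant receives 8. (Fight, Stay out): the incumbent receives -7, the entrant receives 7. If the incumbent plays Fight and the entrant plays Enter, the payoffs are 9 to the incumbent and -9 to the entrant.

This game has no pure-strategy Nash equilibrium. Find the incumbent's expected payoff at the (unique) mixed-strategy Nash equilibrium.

The incumbent's indifference between Accommodate and Fight determines the entrant's mixing probability q:
  the incumbent's expected payoff from Accommodate: q·5 + (1−q)·(-8) = 13q - 8
  the incumbent's expected payoff from Fight: q·(-7) + (1−q)·9 = -16q + 9
  13q - 8 = -16q + 9  ⇒  29q = 17  ⇒  q = 17/29.
At equilibrium the incumbent is indifferent across rows, so the incumbent's payoff equals the payoff from Accommodate: (17/29)·5 + (12/29)·(-8) = -11/29.

-11/29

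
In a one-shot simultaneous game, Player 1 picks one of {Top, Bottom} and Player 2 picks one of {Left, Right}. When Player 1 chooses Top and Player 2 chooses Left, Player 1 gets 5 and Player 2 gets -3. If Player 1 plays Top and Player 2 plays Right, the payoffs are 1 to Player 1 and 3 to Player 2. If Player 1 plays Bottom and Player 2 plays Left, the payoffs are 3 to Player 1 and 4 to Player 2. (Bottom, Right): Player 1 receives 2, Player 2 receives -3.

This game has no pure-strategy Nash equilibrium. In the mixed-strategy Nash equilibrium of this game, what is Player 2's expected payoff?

3/13

In a mixed equilibrium Player 2 is indifferent between Left and Right; this condition fixes p.
  Player 2's payoff from Left: p·(-3) + (1−p)·4 = -7p + 4
  Player 2's payoff from Right: p·3 + (1−p)·(-3) = 6p - 3
  -7p + 4 = 6p - 3  ⇒  -13p = -7  ⇒  p = 7/13.
At equilibrium Player 2 is indifferent across columns, so Player 2's payoff equals the payoff from Left: (7/13)·(-3) + (6/13)·4 = 3/13.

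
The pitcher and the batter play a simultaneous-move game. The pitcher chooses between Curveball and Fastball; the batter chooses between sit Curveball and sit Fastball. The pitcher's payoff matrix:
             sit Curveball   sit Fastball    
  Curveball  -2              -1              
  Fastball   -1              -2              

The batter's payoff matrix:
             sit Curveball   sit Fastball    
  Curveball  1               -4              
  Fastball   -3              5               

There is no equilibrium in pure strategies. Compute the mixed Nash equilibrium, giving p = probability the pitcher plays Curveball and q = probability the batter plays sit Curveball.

p = 8/13, q = 1/2

For the batter to be willing to mix, the batter must be indifferent between sit Curveball and sit Fastball, which pins down the pitcher's mix.
  the batter's payoff to sit Curveball: p·1 + (1−p)·(-3) = 4p - 3
  the batter's payoff to sit Fastball: p·(-4) + (1−p)·5 = -9p + 5
  4p - 3 = -9p + 5  ⇒  13p = 8  ⇒  p = 8/13.
Set the pitcher's expected payoff from Curveball equal to that from Fastball:
  the pitcher's payoff from Curveball: q·(-2) + (1−q)·(-1) = -q - 1
  the pitcher's payoff from Fastball: q·(-1) + (1−q)·(-2) = q - 2
  -q - 1 = q - 2  ⇒  -2q = -1  ⇒  q = 1/2.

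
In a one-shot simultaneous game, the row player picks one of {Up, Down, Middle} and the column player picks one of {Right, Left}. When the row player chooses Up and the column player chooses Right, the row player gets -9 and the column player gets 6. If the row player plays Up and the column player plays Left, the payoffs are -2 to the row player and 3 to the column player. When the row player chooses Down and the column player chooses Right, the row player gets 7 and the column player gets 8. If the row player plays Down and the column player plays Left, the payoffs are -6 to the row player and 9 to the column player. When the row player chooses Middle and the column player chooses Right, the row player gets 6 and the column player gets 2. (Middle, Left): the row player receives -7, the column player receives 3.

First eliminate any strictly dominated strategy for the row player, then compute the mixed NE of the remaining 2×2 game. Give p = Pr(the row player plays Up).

The row player's strategy Middle is strictly dominated by Down: 7 > 6 and -6 > -7. Eliminate Middle.
For the column player to be willing to mix, the column player must be indifferent between Right and Left, which pins down the row player's mix.
  the column player's expected payoff from Right: p·6 + (1−p)·8 = -2p + 8
  the column player's expected payoff from Left: p·3 + (1−p)·9 = -6p + 9
  -2p + 8 = -6p + 9  ⇒  4p = 1  ⇒  p = 1/4.

p = 1/4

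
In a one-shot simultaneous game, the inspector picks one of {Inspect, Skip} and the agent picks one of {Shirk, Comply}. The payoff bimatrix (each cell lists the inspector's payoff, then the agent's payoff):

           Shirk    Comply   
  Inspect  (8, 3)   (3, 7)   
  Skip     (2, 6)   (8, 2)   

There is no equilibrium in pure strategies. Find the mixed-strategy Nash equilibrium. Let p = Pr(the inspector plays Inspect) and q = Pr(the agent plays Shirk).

The inspector's mix must leave the agent indifferent between Shirk and Comply.
  the agent's payoff to Shirk: p·3 + (1−p)·6 = -3p + 6
  the agent's payoff to Comply: p·7 + (1−p)·2 = 5p + 2
  -3p + 6 = 5p + 2  ⇒  -8p = -4  ⇒  p = 1/2.
The inspector's indifference between Inspect and Skip determines the agent's mixing probability q:
  the inspector's expected payoff from Inspect: q·8 + (1−q)·3 = 5q + 3
  the inspector's expected payoff from Skip: q·2 + (1−q)·8 = -6q + 8
  5q + 3 = -6q + 8  ⇒  11q = 5  ⇒  q = 5/11.

p = 1/2, q = 5/11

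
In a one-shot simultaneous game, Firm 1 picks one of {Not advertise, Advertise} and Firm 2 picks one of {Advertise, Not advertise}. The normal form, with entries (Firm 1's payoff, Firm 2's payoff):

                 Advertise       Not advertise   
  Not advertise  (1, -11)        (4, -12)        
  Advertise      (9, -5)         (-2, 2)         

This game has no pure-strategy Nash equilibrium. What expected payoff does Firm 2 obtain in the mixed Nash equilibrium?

-41/4

For Firm 2 to be willing to mix, Firm 2 must be indifferent between Advertise and Not advertise, which pins down Firm 1's mix.
  Firm 2's payoff to Advertise: p·(-11) + (1−p)·(-5) = -6p - 5
  Firm 2's payoff to Not advertise: p·(-12) + (1−p)·2 = -14p + 2
  -6p - 5 = -14p + 2  ⇒  8p = 7  ⇒  p = 7/8.
At equilibrium Firm 2 is indifferent across columns, so Firm 2's payoff equals the payoff from Advertise: (7/8)·(-11) + (1/8)·(-5) = -41/4.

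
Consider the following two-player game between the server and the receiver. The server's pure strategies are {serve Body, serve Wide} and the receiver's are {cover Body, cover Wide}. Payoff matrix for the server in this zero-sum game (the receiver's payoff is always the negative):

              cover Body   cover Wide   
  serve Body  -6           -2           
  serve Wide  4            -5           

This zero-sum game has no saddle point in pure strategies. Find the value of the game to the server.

The receiver's mix must leave the server indifferent between serve Body and serve Wide.
  the server's expected payoff from serve Body: q·(-6) + (1−q)·(-2) = -4q - 2
  the server's expected payoff from serve Wide: q·4 + (1−q)·(-5) = 9q - 5
  -4q - 2 = 9q - 5  ⇒  -13q = -3  ⇒  q = 3/13.
The value is the server's expected payoff against this mix (using serve Body): (3/13)·(-6) + (10/13)·(-2) = -38/13.

v = -38/13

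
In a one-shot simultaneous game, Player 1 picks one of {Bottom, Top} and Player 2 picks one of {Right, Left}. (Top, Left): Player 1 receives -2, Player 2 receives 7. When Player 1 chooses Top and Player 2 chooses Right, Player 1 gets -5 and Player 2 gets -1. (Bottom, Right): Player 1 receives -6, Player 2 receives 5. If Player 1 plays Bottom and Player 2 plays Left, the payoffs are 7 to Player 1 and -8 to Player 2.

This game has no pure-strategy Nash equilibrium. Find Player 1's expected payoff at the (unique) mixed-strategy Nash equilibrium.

-47/10

Player 2's mix must leave Player 1 indifferent between Bottom and Top.
  Player 1's expected payoff from Bottom: q·(-6) + (1−q)·7 = -13q + 7
  Player 1's expected payoff from Top: q·(-5) + (1−q)·(-2) = -3q - 2
  -13q + 7 = -3q - 2  ⇒  -10q = -9  ⇒  q = 9/10.
At equilibrium Player 1 is indifferent across rows, so Player 1's payoff equals the payoff from Bottom: (9/10)·(-6) + (1/10)·7 = -47/10.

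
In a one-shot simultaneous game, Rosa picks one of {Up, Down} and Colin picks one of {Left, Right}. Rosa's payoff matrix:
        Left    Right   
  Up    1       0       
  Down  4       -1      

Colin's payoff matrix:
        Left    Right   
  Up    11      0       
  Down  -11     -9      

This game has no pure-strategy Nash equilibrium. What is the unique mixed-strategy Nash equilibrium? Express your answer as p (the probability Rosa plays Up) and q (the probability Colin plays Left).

Colin's indifference between Left and Right determines Rosa's mixing probability p:
  Colin's expected payoff from Left: p·11 + (1−p)·(-11) = 22p - 11
  Colin's expected payoff from Right: p·0 + (1−p)·(-9) = 9p - 9
  22p - 11 = 9p - 9  ⇒  13p = 2  ⇒  p = 2/13.
In a mixed equilibrium Rosa is indifferent between Up and Down; this condition fixes q.
  Rosa's payoff to Up: q·1 + (1−q)·0 = q
  Rosa's payoff to Down: q·4 + (1−q)·(-1) = 5q - 1
  q = 5q - 1  ⇒  -4q = -1  ⇒  q = 1/4.

p = 2/13, q = 1/4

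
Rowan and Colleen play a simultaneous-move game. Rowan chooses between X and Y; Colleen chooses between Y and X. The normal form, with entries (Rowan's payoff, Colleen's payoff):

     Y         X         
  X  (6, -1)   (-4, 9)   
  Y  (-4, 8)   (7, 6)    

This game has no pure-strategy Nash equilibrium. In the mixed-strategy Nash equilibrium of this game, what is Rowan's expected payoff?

26/21

Colleen's mix must leave Rowan indifferent between X and Y.
  Rowan's payoff from X: q·6 + (1−q)·(-4) = 10q - 4
  Rowan's payoff from Y: q·(-4) + (1−q)·7 = -11q + 7
  10q - 4 = -11q + 7  ⇒  21q = 11  ⇒  q = 11/21.
At equilibrium Rowan is indifferent across rows, so Rowan's payoff equals the payoff from X: (11/21)·6 + (10/21)·(-4) = 26/21.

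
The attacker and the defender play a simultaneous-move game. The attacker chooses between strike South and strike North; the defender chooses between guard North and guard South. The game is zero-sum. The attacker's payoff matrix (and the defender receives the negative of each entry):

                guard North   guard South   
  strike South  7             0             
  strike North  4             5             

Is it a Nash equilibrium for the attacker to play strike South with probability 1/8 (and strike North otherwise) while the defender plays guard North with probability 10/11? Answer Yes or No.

Given the defender's mix q = 10/11, the attacker's payoff from strike South is 70/11 but from strike North is 45/11. The attacker strictly prefers strike South, so the attacker would not mix.
So the proposed profile is not a Nash equilibrium.

No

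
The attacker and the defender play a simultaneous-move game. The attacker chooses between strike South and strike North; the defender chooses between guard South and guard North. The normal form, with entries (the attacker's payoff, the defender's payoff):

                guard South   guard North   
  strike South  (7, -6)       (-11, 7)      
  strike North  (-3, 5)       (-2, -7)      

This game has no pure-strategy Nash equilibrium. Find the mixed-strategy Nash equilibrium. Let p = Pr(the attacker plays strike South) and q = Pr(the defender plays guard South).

p = 12/25, q = 9/19

Set the defender's expected payoff from guard South equal to that from guard North:
  the defender's payoff to guard South: p·(-6) + (1−p)·5 = -11p + 5
  the defender's payoff to guard North: p·7 + (1−p)·(-7) = 14p - 7
  -11p + 5 = 14p - 7  ⇒  -25p = -12  ⇒  p = 12/25.
The defender's mix must leave the attacker indifferent between strike South and strike North.
  the attacker's payoff from strike South: q·7 + (1−q)·(-11) = 18q - 11
  the attacker's payoff from strike North: q·(-3) + (1−q)·(-2) = -q - 2
  18q - 11 = -q - 2  ⇒  19q = 9  ⇒  q = 9/19.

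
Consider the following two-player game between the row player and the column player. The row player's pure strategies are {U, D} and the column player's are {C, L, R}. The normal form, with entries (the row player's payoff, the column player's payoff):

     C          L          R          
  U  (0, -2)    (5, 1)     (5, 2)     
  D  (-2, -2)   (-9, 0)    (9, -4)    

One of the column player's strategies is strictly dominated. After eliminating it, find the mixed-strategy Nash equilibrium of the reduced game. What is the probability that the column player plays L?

q = 2/9

The column player's strategy C is strictly dominated by L: 1 > -2 and 0 > -2. Eliminate C.
Set the row player's expected payoff from U equal to that from D:
  the row player's payoff to U: q·5 + (1−q)·5 = 5
  the row player's payoff to D: q·(-9) + (1−q)·9 = -18q + 9
  5 = -18q + 9  ⇒  18q = 4  ⇒  q = 2/9.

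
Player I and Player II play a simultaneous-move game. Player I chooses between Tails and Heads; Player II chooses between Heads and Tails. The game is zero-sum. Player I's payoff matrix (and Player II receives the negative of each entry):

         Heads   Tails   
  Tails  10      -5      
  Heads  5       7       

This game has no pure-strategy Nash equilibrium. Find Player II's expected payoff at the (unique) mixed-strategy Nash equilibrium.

In a mixed equilibrium Player II is indifferent between Heads and Tails; this condition fixes p.
  Player II's payoff to Heads: p·(-10) + (1−p)·(-5) = -5p - 5
  Player II's payoff to Tails: p·5 + (1−p)·(-7) = 12p - 7
  -5p - 5 = 12p - 7  ⇒  -17p = -2  ⇒  p = 2/17.
At equilibrium Player II is indifferent across columns, so Player II's payoff equals the payoff from Heads: (2/17)·(-10) + (15/17)·(-5) = -95/17.

-95/17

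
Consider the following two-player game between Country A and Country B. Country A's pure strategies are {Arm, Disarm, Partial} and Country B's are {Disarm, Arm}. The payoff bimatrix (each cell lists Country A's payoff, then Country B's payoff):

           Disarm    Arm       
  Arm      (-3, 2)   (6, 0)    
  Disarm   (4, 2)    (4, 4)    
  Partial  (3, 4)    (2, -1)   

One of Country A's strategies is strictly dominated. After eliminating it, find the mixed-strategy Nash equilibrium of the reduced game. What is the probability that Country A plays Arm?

Country A's strategy Partial is strictly dominated by Disarm: 4 > 3 and 4 > 2. Eliminate Partial.
For Country B to be willing to mix, Country B must be indifferent between Disarm and Arm, which pins down Country A's mix.
  Country B's expected payoff from Disarm: p·2 + (1−p)·2 = 2
  Country B's expected payoff from Arm: p·0 + (1−p)·4 = -4p + 4
  2 = -4p + 4  ⇒  4p = 2  ⇒  p = 1/2.

p = 1/2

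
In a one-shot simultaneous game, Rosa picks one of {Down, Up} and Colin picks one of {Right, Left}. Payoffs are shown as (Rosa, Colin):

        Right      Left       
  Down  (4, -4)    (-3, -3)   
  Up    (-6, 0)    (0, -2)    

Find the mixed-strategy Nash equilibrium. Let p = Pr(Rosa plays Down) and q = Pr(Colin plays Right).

p = 2/3, q = 3/13

In a mixed equilibrium Colin is indifferent between Right and Left; this condition fixes p.
  Colin's payoff to Right: p·(-4) + (1−p)·0 = -4p
  Colin's payoff to Left: p·(-3) + (1−p)·(-2) = -p - 2
  -4p = -p - 2  ⇒  -3p = -2  ⇒  p = 2/3.
In a mixed equilibrium Rosa is indifferent between Down and Up; this condition fixes q.
  Rosa's payoff from Down: q·4 + (1−q)·(-3) = 7q - 3
  Rosa's payoff from Up: q·(-6) + (1−q)·0 = -6q
  7q - 3 = -6q  ⇒  13q = 3  ⇒  q = 3/13.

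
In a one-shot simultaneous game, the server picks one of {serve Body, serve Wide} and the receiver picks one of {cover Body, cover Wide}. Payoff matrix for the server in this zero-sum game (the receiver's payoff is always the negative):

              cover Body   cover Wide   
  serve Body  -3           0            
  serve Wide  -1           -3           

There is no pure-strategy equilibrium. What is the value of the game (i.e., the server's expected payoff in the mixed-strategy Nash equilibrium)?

The receiver's mix must leave the server indifferent between serve Body and serve Wide.
  the server's payoff from serve Body: q·(-3) + (1−q)·0 = -3q
  the server's payoff from serve Wide: q·(-1) + (1−q)·(-3) = 2q - 3
  -3q = 2q - 3  ⇒  -5q = -3  ⇒  q = 3/5.
The value is the server's expected payoff against this mix (using serve Body): (3/5)·(-3) + (2/5)·0 = -9/5.

v = -9/5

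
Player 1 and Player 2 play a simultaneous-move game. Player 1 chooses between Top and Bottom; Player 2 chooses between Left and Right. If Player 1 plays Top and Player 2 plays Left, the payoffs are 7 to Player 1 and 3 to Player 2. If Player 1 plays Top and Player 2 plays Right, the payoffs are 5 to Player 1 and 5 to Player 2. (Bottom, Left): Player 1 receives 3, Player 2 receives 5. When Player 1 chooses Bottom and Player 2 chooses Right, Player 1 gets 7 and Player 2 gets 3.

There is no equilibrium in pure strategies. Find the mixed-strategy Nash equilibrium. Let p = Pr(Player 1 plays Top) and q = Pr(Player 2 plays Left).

p = 1/2, q = 1/3

For Player 2 to be willing to mix, Player 2 must be indifferent between Left and Right, which pins down Player 1's mix.
  Player 2's expected payoff from Left: p·3 + (1−p)·5 = -2p + 5
  Player 2's expected payoff from Right: p·5 + (1−p)·3 = 2p + 3
  -2p + 5 = 2p + 3  ⇒  -4p = -2  ⇒  p = 1/2.
Set Player 1's expected payoff from Top equal to that from Bottom:
  Player 1's payoff to Top: q·7 + (1−q)·5 = 2q + 5
  Player 1's payoff to Bottom: q·3 + (1−q)·7 = -4q + 7
  2q + 5 = -4q + 7  ⇒  6q = 2  ⇒  q = 1/3.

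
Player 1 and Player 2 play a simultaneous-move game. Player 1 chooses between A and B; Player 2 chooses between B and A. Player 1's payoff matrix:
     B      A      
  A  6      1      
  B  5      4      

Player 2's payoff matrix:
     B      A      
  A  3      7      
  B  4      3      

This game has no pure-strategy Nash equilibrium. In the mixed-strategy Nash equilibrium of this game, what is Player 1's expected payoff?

Set Player 1's expected payoff from A equal to that from B:
  Player 1's payoff to A: q·6 + (1−q)·1 = 5q + 1
  Player 1's payoff to B: q·5 + (1−q)·4 = q + 4
  5q + 1 = q + 4  ⇒  4q = 3  ⇒  q = 3/4.
At equilibrium Player 1 is indifferent across rows, so Player 1's payoff equals the payoff from A: (3/4)·6 + (1/4)·1 = 19/4.

19/4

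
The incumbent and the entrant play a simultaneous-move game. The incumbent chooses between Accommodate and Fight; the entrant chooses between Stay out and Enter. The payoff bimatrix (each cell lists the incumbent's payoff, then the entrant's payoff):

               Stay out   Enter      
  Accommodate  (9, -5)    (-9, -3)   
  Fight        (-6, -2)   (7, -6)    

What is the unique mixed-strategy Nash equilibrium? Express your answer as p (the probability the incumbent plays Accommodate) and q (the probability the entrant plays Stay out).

p = 2/3, q = 16/31

Set the entrant's expected payoff from Stay out equal to that from Enter:
  the entrant's payoff from Stay out: p·(-5) + (1−p)·(-2) = -3p - 2
  the entrant's payoff from Enter: p·(-3) + (1−p)·(-6) = 3p - 6
  -3p - 2 = 3p - 6  ⇒  -6p = -4  ⇒  p = 2/3.
The entrant's mix must leave the incumbent indifferent between Accommodate and Fight.
  the incumbent's payoff from Accommodate: q·9 + (1−q)·(-9) = 18q - 9
  the incumbent's payoff from Fight: q·(-6) + (1−q)·7 = -13q + 7
  18q - 9 = -13q + 7  ⇒  31q = 16  ⇒  q = 16/31.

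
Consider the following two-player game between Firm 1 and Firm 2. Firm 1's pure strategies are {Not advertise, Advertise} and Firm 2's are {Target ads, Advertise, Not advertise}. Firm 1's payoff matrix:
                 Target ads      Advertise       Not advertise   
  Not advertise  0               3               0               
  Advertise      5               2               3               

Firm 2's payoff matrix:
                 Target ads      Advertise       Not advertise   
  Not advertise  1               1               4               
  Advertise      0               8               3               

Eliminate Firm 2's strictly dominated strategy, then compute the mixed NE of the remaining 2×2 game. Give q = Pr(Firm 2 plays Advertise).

Firm 2's strategy Target ads is strictly dominated by Not advertise: 4 > 1 and 3 > 0. Eliminate Target ads.
Set Firm 1's expected payoff from Not advertise equal to that from Advertise:
  Firm 1's payoff from Not advertise: q·3 + (1−q)·0 = 3q
  Firm 1's payoff from Advertise: q·2 + (1−q)·3 = -q + 3
  3q = -q + 3  ⇒  4q = 3  ⇒  q = 3/4.

q = 3/4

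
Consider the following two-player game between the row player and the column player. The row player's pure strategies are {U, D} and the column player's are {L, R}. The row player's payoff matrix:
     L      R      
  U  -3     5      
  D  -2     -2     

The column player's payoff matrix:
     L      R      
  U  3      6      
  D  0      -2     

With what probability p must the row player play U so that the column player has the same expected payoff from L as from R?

p = 2/5

The row player's mix must leave the column player indifferent between L and R.
  the column player's payoff from L: p·3 + (1−p)·0 = 3p
  the column player's payoff from R: p·6 + (1−p)·(-2) = 8p - 2
  3p = 8p - 2  ⇒  -5p = -2  ⇒  p = 2/5.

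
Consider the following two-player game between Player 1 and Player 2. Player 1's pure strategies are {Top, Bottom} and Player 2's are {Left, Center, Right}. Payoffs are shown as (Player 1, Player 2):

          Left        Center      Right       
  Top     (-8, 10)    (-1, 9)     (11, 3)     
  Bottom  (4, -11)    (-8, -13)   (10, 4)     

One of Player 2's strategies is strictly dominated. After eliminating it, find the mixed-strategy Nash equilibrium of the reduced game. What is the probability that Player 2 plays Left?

Player 2's strategy Center is strictly dominated by Left: 10 > 9 and -11 > -13. Eliminate Center.
Player 2's mix must leave Player 1 indifferent between Top and Bottom.
  Player 1's payoff from Top: q·(-8) + (1−q)·11 = -19q + 11
  Player 1's payoff from Bottom: q·4 + (1−q)·10 = -6q + 10
  -19q + 11 = -6q + 10  ⇒  -13q = -1  ⇒  q = 1/13.

q = 1/13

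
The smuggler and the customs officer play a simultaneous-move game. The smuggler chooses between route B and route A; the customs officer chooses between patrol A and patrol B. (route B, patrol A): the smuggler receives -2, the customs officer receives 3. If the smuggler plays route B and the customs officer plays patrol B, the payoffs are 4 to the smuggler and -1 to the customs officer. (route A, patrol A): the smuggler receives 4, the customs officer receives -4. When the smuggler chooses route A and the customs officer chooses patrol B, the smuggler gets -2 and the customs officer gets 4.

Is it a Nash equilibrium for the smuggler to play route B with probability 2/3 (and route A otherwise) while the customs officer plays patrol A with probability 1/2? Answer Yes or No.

Yes

Check the customs officer's indifference given the smuggler's mix p = 2/3:
  payoff from patrol A = 2/3; payoff from patrol B = 2/3 — equal.
Check the smuggler's indifference given the customs officer's mix q = 1/2:
  payoff from route B = 1; payoff from route A = 1 — equal.
Both players are indifferent, so neither can profitably deviate.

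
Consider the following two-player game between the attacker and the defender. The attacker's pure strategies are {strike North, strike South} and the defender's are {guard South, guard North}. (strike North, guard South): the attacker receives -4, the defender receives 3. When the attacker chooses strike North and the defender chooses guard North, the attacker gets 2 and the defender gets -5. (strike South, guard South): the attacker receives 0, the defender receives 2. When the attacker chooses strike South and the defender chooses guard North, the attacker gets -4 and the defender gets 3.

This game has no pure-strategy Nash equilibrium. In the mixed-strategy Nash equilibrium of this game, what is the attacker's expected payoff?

The attacker's indifference between strike North and strike South determines the defender's mixing probability q:
  the attacker's expected payoff from strike North: q·(-4) + (1−q)·2 = -6q + 2
  the attacker's expected payoff from strike South: q·0 + (1−q)·(-4) = 4q - 4
  -6q + 2 = 4q - 4  ⇒  -10q = -6  ⇒  q = 3/5.
At equilibrium the attacker is indifferent across rows, so the attacker's payoff equals the payoff from strike North: (3/5)·(-4) + (2/5)·2 = -8/5.

-8/5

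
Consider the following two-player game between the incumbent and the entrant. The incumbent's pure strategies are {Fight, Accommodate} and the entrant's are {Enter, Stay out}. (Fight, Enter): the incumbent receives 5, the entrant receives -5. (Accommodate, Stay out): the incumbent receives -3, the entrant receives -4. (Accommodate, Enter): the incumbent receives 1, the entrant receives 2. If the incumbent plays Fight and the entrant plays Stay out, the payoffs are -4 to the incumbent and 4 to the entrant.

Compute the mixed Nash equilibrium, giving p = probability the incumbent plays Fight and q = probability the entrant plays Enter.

p = 2/5, q = 1/5

The incumbent's mix must leave the entrant indifferent between Enter and Stay out.
  the entrant's payoff from Enter: p·(-5) + (1−p)·2 = -7p + 2
  the entrant's payoff from Stay out: p·4 + (1−p)·(-4) = 8p - 4
  -7p + 2 = 8p - 4  ⇒  -15p = -6  ⇒  p = 2/5.
Set the incumbent's expected payoff from Fight equal to that from Accommodate:
  the incumbent's payoff to Fight: q·5 + (1−q)·(-4) = 9q - 4
  the incumbent's payoff to Accommodate: q·1 + (1−q)·(-3) = 4q - 3
  9q - 4 = 4q - 3  ⇒  5q = 1  ⇒  q = 1/5.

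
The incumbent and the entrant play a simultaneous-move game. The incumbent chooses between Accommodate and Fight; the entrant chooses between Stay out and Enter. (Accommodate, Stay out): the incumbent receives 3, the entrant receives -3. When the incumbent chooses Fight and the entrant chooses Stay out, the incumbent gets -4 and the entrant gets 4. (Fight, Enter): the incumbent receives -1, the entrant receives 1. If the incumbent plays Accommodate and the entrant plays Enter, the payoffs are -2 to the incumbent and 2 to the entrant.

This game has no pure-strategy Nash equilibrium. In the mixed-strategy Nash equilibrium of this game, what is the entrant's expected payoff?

The incumbent's mix must leave the entrant indifferent between Stay out and Enter.
  the entrant's payoff to Stay out: p·(-3) + (1−p)·4 = -7p + 4
  the entrant's payoff to Enter: p·2 + (1−p)·1 = p + 1
  -7p + 4 = p + 1  ⇒  -8p = -3  ⇒  p = 3/8.
At equilibrium the entrant is indifferent across columns, so the entrant's payoff equals the payoff from Stay out: (3/8)·(-3) + (5/8)·4 = 11/8.

11/8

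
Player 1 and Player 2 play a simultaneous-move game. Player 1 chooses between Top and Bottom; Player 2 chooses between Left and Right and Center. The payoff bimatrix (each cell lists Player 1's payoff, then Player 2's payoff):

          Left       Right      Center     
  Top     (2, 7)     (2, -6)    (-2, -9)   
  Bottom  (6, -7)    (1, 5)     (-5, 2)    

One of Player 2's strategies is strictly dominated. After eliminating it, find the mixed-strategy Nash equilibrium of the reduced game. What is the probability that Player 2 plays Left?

q = 1/5

Player 2's strategy Center is strictly dominated by Right: -6 > -9 and 5 > 2. Eliminate Center.
Player 2's mix must leave Player 1 indifferent between Top and Bottom.
  Player 1's payoff to Top: q·2 + (1−q)·2 = 2
  Player 1's payoff to Bottom: q·6 + (1−q)·1 = 5q + 1
  2 = 5q + 1  ⇒  -5q = -1  ⇒  q = 1/5.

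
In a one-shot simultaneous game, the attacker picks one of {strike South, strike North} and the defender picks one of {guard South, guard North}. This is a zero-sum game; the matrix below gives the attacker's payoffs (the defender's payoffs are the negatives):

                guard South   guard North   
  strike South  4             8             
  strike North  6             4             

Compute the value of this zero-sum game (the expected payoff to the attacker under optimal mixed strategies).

In a mixed equilibrium the attacker is indifferent between strike South and strike North; this condition fixes q.
  the attacker's expected payoff from strike South: q·4 + (1−q)·8 = -4q + 8
  the attacker's expected payoff from strike North: q·6 + (1−q)·4 = 2q + 4
  -4q + 8 = 2q + 4  ⇒  -6q = -4  ⇒  q = 2/3.
The value is the attacker's expected payoff against this mix (using strike South): (2/3)·4 + (1/3)·8 = 16/3.

v = 16/3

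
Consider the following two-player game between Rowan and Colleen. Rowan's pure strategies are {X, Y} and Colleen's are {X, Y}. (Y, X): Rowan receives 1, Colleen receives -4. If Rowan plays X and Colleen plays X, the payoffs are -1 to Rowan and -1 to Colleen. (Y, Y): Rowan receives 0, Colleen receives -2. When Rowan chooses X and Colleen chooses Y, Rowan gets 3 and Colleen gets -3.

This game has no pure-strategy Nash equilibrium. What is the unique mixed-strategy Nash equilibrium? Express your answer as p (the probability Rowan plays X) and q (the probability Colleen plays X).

p = 1/2, q = 3/5

For Colleen to be willing to mix, Colleen must be indifferent between X and Y, which pins down Rowan's mix.
  Colleen's payoff to X: p·(-1) + (1−p)·(-4) = 3p - 4
  Colleen's payoff to Y: p·(-3) + (1−p)·(-2) = -p - 2
  3p - 4 = -p - 2  ⇒  4p = 2  ⇒  p = 1/2.
Colleen's mix must leave Rowan indifferent between X and Y.
  Rowan's expected payoff from X: q·(-1) + (1−q)·3 = -4q + 3
  Rowan's expected payoff from Y: q·1 + (1−q)·0 = q
  -4q + 3 = q  ⇒  -5q = -3  ⇒  q = 3/5.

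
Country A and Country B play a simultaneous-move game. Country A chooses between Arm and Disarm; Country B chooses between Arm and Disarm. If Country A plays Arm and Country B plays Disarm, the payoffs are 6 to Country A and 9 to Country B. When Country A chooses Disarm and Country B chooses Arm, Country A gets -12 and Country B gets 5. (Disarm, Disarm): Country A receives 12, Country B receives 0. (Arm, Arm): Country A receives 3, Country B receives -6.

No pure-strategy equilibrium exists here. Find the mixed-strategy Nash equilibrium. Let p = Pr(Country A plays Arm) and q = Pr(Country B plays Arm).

p = 1/4, q = 2/7

For Country B to be willing to mix, Country B must be indifferent between Arm and Disarm, which pins down Country A's mix.
  Country B's payoff from Arm: p·(-6) + (1−p)·5 = -11p + 5
  Country B's payoff from Disarm: p·9 + (1−p)·0 = 9p
  -11p + 5 = 9p  ⇒  -20p = -5  ⇒  p = 1/4.
Country A's indifference between Arm and Disarm determines Country B's mixing probability q:
  Country A's payoff from Arm: q·3 + (1−q)·6 = -3q + 6
  Country A's payoff from Disarm: q·(-12) + (1−q)·12 = -24q + 12
  -3q + 6 = -24q + 12  ⇒  21q = 6  ⇒  q = 2/7.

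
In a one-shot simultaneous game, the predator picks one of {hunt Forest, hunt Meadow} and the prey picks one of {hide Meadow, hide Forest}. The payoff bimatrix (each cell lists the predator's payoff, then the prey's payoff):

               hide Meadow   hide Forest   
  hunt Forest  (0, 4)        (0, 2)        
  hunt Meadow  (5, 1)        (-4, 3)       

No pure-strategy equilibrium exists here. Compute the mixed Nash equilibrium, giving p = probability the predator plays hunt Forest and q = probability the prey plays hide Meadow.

p = 1/2, q = 4/9

Set the prey's expected payoff from hide Meadow equal to that from hide Forest:
  the prey's expected payoff from hide Meadow: p·4 + (1−p)·1 = 3p + 1
  the prey's expected payoff from hide Forest: p·2 + (1−p)·3 = -p + 3
  3p + 1 = -p + 3  ⇒  4p = 2  ⇒  p = 1/2.
Set the predator's expected payoff from hunt Forest equal to that from hunt Meadow:
  the predator's payoff to hunt Forest: q·0 + (1−q)·0 = 0
  the predator's payoff to hunt Meadow: q·5 + (1−q)·(-4) = 9q - 4
  0 = 9q - 4  ⇒  -9q = -4  ⇒  q = 4/9.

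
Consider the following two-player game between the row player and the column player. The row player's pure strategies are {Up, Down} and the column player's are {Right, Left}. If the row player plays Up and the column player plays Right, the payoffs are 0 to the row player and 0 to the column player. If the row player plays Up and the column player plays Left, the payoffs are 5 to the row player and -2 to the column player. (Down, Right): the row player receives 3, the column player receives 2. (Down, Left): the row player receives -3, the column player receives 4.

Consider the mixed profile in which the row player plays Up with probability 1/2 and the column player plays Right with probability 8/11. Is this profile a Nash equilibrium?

Check the column player's indifference given the row player's mix p = 1/2:
  payoff from Right = 1; payoff from Left = 1 — equal.
Check the row player's indifference given the column player's mix q = 8/11:
  payoff from Up = 15/11; payoff from Down = 15/11 — equal.
Both players are indifferent, so neither can profitably deviate.

Yes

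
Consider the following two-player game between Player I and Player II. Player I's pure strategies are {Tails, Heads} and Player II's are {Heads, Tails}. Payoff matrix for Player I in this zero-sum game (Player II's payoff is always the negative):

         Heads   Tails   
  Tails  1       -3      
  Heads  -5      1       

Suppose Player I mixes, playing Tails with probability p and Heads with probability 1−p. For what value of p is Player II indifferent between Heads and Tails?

Set Player II's expected payoff from Heads equal to that from Tails:
  Player II's payoff to Heads: p·(-1) + (1−p)·5 = -6p + 5
  Player II's payoff to Tails: p·3 + (1−p)·(-1) = 4p - 1
  -6p + 5 = 4p - 1  ⇒  -10p = -6  ⇒  p = 3/5.

p = 3/5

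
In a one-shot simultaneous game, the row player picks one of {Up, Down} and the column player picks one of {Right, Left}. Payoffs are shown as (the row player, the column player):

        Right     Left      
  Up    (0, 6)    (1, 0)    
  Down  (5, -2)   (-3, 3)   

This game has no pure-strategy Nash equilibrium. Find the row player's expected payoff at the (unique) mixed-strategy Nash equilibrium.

5/9

For the row player to be willing to mix, the row player must be indifferent between Up and Down, which pins down the column player's mix.
  the row player's payoff from Up: q·0 + (1−q)·1 = -q + 1
  the row player's payoff from Down: q·5 + (1−q)·(-3) = 8q - 3
  -q + 1 = 8q - 3  ⇒  -9q = -4  ⇒  q = 4/9.
At equilibrium the row player is indifferent across rows, so the row player's payoff equals the payoff from Up: (4/9)·0 + (5/9)·1 = 5/9.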